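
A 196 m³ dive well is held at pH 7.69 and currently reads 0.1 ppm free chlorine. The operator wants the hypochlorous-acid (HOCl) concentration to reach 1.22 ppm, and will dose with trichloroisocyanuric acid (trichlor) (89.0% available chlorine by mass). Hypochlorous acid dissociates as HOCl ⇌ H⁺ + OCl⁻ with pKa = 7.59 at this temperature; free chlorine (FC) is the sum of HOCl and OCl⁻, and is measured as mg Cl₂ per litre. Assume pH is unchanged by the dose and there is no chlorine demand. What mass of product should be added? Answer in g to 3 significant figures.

Volume: 196 m³ = 196,000 L.
[OCl⁻]/[HOCl] = 10^(pH − pKa) = 10^(7.69 − 7.59) = 1.259; fraction as HOCl = 1/(1 + 1.259) = 0.4427.
Free chlorine required for 1.22 ppm HOCl: 1.22 / 0.4427 = 2.756 ppm.
FC to add: 2.756 − 0.1 = 2.656 mg/L as Cl₂.
Cl₂ equivalent: 2.656 mg/L × 196,000 L = 520.6 g.
Product at 89.0% available Cl: 520.6 / 0.89 = 584.9 g.

585 g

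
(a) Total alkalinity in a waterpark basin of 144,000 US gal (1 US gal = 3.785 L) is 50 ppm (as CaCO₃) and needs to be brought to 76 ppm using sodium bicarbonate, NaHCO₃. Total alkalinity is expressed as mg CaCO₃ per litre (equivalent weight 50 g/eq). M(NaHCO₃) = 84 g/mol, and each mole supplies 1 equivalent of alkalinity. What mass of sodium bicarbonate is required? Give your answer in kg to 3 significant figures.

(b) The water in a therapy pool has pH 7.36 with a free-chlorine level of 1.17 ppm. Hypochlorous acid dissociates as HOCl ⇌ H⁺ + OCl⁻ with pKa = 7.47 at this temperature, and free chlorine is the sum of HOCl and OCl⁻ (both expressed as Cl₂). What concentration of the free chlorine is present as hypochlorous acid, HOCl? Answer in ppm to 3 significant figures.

(a) Volume: 144,000 US gal × 3.785 L/gal = 545,040 L.
(a) Alkalinity to add: (76 − 50) = 26 mg/L as CaCO₃ × 545,040 L = 14,170 g as CaCO₃.
(a) Equivalents: 14,170 g ÷ 50 g/eq = 283.4 eq.
(a) NaHCO₃ supplies 1 eq per mole → 283.4 mol.
(a) Mass: 283.4 mol × 84 g/mol = 23,810 g.

(b) [OCl⁻]/[HOCl] = 10^(pH − pKa) = 10^(7.36 − 7.47) = 10^-0.11 = 0.7762.
(b) Fraction as HOCl = 1 / (1 + 0.7762) = 0.563.
(b) HOCl = 0.563 × 1.17 ppm = 0.6587 ppm.

(a) 23.8 kg; (b) 0.659 ppm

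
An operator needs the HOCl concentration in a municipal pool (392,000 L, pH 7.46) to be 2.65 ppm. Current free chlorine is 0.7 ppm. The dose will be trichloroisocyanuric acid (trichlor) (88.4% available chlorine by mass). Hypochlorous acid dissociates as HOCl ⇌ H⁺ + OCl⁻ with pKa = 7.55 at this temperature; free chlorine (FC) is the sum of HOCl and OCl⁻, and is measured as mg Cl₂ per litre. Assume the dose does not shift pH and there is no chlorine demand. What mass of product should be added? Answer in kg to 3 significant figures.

1.82 kg

[OCl⁻]/[HOCl] = 10^(pH − pKa) = 10^(7.46 − 7.55) = 0.8128; fraction as HOCl = 1/(1 + 0.8128) = 0.5516.
Free chlorine required for 2.65 ppm HOCl: 2.65 / 0.5516 = 4.804 ppm.
FC to add: 4.804 − 0.7 = 4.104 mg/L as Cl₂.
Cl₂ equivalent: 4.104 mg/L × 392,000 L = 1609 g.
Product at 88.4% available Cl: 1609 / 0.884 = 1820 g.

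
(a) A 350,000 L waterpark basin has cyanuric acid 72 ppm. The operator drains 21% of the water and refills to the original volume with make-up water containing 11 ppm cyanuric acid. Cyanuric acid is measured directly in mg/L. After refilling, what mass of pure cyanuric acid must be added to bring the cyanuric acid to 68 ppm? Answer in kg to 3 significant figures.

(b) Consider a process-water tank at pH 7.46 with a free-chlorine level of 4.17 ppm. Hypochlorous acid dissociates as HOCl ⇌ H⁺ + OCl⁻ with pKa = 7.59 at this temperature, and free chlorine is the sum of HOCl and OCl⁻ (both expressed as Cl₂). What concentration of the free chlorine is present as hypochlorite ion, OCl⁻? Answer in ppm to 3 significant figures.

(a) After draining 21% and refilling: 72 × 0.79 + 11 × 0.21 = 59.19 ppm.
(a) Deficit to target: 68 − 59.19 = 8.81 mg/L.
(a) Mass: 8.81 mg/L × 350,000 L = 3083 g cyanuric acid.

(b) [OCl⁻]/[HOCl] = 10^(pH − pKa) = 10^(7.46 − 7.59) = 10^-0.13 = 0.7413.
(b) Fraction as HOCl = 1 / (1 + 0.7413) = 0.5743.
(b) OCl⁻ = (1 − 0.5743) × 4.17 ppm = 1.775 ppm.

(a) 3.08 kg; (b) 1.78 ppm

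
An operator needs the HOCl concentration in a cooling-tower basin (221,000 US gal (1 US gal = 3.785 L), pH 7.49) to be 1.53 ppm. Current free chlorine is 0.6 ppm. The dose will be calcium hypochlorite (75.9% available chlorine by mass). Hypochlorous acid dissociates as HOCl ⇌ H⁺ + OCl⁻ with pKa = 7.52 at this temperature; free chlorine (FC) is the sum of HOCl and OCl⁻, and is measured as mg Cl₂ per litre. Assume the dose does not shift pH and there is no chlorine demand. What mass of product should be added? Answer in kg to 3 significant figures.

2.60 kg

Volume: 221,000 US gal × 3.785 L/gal = 836,485 L.
[OCl⁻]/[HOCl] = 10^(pH − pKa) = 10^(7.49 − 7.52) = 0.9333; fraction as HOCl = 1/(1 + 0.9333) = 0.5173.
Free chlorine required for 1.53 ppm HOCl: 1.53 / 0.5173 = 2.958 ppm.
FC to add: 2.958 − 0.6 = 2.358 mg/L as Cl₂.
Cl₂ equivalent: 2.358 mg/L × 836,485 L = 1972 g.
Product at 75.9% available Cl: 1972 / 0.759 = 2599 g.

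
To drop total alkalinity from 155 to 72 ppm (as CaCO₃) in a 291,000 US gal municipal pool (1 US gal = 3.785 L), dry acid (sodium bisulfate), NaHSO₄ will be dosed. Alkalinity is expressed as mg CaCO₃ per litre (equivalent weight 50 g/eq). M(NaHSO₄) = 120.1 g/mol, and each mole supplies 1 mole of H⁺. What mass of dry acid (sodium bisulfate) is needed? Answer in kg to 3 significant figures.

Volume: 291,000 US gal × 3.785 L/gal = 1,101,435 L.
Alkalinity to neutralize: (155 − 72) = 83 mg/L as CaCO₃ × 1,101,435 L = 91,420 g as CaCO₃.
Equivalents of H⁺ required: 91,420 ÷ 50 g/eq = 1828 eq = 1828 mol NaHSO₄.
Mass of NaHSO₄: 1828 × 120.1 = 219,600 g.

220 kg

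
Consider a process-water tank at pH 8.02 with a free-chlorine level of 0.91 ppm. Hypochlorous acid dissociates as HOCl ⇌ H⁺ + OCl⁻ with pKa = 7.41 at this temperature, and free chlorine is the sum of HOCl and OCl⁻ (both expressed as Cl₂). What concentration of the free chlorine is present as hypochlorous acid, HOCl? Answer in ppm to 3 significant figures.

0.179 ppm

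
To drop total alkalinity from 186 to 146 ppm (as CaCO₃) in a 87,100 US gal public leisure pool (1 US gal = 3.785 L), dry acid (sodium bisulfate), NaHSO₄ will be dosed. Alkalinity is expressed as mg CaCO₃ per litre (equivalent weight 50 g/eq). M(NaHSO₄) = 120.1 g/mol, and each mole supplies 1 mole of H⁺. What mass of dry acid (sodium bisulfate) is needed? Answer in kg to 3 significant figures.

Volume: 87,100 US gal × 3.785 L/gal = 329,674 L.
Alkalinity to neutralize: (186 − 146) = 40 mg/L as CaCO₃ × 329,674 L = 13,190 g as CaCO₃.
Equivalents of H⁺ required: 13,190 ÷ 50 g/eq = 263.7 eq = 263.7 mol NaHSO₄.
Mass of NaHSO₄: 263.7 × 120.1 = 31,680 g.

31.7 kg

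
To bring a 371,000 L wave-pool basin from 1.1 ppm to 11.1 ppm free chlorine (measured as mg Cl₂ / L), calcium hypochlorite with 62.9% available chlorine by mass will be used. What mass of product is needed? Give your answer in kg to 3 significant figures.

5.90 kg

Chlorine deficit: 11.1 − 1.1 = 10 ppm = 10 mg/L as Cl₂.
Cl₂ equivalent needed: 10 mg/L × 371,000 L = 3,710,000 mg = 3710 g.
Product at 62.9% available chlorine: 3710 / 0.629 = 5898 g.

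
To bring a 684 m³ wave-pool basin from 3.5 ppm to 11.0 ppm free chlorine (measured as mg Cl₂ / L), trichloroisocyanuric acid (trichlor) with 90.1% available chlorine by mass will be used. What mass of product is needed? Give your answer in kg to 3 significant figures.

5.69 kg

Volume: 684 m³ = 684,000 L.
Chlorine deficit: 11.0 − 3.5 = 7.5 ppm = 7.5 mg/L as Cl₂.
Cl₂ equivalent needed: 7.5 mg/L × 684,000 L = 5,130,000 mg = 5130 g.
Product at 90.1% available chlorine: 5130 / 0.901 = 5694 g.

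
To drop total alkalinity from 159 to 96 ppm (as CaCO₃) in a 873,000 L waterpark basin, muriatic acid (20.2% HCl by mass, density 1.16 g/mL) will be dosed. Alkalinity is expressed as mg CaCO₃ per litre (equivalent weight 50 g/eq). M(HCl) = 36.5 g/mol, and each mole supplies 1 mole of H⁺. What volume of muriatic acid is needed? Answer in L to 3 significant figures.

Alkalinity to neutralize: (159 − 96) = 63 mg/L as CaCO₃ × 873,000 L = 55,000 g as CaCO₃.
Equivalents of H⁺ required: 55,000 ÷ 50 g/eq = 1100 eq = 1100 mol HCl.
Mass of HCl: 1100 × 36.5 = 40,150 g.
Mass of 20.2% solution: 40,150 / 0.202 = 198,800 g.
Volume: 198,800 g ÷ 1.16 g/mL = 171,300 mL.

171 L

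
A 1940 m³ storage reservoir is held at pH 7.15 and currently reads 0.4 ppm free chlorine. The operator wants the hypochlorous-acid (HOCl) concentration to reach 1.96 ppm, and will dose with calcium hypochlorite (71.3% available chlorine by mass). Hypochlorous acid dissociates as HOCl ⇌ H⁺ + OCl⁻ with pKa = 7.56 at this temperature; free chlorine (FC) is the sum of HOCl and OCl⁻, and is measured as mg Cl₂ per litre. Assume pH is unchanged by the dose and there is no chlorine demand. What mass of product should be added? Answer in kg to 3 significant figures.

6.32 kg

Volume: 1940 m³ = 1,940,000 L.
[OCl⁻]/[HOCl] = 10^(pH − pKa) = 10^(7.15 − 7.56) = 0.389; fraction as HOCl = 1/(1 + 0.389) = 0.7199.
Free chlorine required for 1.96 ppm HOCl: 1.96 / 0.7199 = 2.723 ppm.
FC to add: 2.723 − 0.4 = 2.323 mg/L as Cl₂.
Cl₂ equivalent: 2.323 mg/L × 1,940,000 L = 4506 g.
Product at 71.3% available Cl: 4506 / 0.713 = 6319 g.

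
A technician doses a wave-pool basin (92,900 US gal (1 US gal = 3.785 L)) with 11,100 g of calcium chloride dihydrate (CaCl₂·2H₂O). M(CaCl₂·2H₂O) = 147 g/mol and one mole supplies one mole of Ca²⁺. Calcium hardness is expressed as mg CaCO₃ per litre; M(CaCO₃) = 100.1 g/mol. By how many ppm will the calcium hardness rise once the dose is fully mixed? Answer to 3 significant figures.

21.5 ppm

Volume: 92,900 US gal × 3.785 L/gal = 351,626 L.
Moles of Ca²⁺: 11,100 g ÷ 147 g/mol = 75.51 mol.
As CaCO₃: 75.51 mol × 100.1 g/mol = 7559 g.
Rise: 7559 g / 351,626 L × 1000 = 21.5 mg/L.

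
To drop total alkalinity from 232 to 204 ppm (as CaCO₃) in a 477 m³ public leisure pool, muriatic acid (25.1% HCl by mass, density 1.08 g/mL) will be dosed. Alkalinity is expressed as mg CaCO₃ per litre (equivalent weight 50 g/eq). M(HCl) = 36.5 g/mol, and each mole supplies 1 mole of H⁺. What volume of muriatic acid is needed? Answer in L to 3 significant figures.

Volume: 477 m³ = 477,000 L.
Alkalinity to neutralize: (232 − 204) = 28 mg/L as CaCO₃ × 477,000 L = 13,360 g as CaCO₃.
Equivalents of H⁺ required: 13,360 ÷ 50 g/eq = 267.1 eq = 267.1 mol HCl.
Mass of HCl: 267.1 × 36.5 = 9750 g.
Mass of 25.1% solution: 9750 / 0.251 = 38,840 g.
Volume: 38,840 g ÷ 1.08 g/mL = 35,970 mL.

36.0 L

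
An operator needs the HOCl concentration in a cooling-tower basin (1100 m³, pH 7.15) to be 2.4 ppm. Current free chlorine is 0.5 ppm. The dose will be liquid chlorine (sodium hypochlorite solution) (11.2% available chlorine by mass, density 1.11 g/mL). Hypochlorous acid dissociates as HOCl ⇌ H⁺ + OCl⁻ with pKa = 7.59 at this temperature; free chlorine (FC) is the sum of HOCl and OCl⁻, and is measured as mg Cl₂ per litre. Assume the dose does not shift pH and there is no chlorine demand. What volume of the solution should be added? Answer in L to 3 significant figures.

24.5 L

Volume: 1100 m³ = 1,100,000 L.
[OCl⁻]/[HOCl] = 10^(pH − pKa) = 10^(7.15 − 7.59) = 0.3631; fraction as HOCl = 1/(1 + 0.3631) = 0.7336.
Free chlorine required for 2.4 ppm HOCl: 2.4 / 0.7336 = 3.271 ppm.
FC to add: 3.271 − 0.5 = 2.771 mg/L as Cl₂.
Cl₂ equivalent: 2.771 mg/L × 1,100,000 L = 3049 g.
Product at 11.2% available Cl: 3049 / 0.112 = 27,220 g.
Volume: 27,220 g ÷ 1.11 g/mL = 24,520 mL.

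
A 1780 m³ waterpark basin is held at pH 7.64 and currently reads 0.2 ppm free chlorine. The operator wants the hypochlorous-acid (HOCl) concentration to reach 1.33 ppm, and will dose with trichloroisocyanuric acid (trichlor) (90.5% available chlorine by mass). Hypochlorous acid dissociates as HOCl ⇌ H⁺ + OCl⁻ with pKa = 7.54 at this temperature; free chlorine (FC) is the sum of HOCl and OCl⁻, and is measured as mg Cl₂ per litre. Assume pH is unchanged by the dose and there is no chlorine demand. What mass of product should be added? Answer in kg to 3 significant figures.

5.52 kg

Volume: 1780 m³ = 1,780,000 L.
[OCl⁻]/[HOCl] = 10^(pH − pKa) = 10^(7.64 − 7.54) = 1.259; fraction as HOCl = 1/(1 + 1.259) = 0.4427.
Free chlorine required for 1.33 ppm HOCl: 1.33 / 0.4427 = 3.004 ppm.
FC to add: 3.004 − 0.2 = 2.804 mg/L as Cl₂.
Cl₂ equivalent: 2.804 mg/L × 1,780,000 L = 4992 g.
Product at 90.5% available Cl: 4992 / 0.905 = 5516 g.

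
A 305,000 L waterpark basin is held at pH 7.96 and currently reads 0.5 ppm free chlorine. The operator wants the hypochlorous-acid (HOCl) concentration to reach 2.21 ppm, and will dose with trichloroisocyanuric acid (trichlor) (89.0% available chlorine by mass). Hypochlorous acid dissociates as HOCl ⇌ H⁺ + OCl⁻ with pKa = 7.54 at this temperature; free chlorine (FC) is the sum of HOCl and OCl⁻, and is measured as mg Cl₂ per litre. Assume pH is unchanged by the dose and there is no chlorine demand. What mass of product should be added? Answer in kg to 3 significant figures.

2.58 kg

[OCl⁻]/[HOCl] = 10^(pH − pKa) = 10^(7.96 − 7.54) = 2.63; fraction as HOCl = 1/(1 + 2.63) = 0.2755.
Free chlorine required for 2.21 ppm HOCl: 2.21 / 0.2755 = 8.023 ppm.
FC to add: 8.023 − 0.5 = 7.523 mg/L as Cl₂.
Cl₂ equivalent: 7.523 mg/L × 305,000 L = 2294 g.
Product at 89.0% available Cl: 2294 / 0.89 = 2578 g.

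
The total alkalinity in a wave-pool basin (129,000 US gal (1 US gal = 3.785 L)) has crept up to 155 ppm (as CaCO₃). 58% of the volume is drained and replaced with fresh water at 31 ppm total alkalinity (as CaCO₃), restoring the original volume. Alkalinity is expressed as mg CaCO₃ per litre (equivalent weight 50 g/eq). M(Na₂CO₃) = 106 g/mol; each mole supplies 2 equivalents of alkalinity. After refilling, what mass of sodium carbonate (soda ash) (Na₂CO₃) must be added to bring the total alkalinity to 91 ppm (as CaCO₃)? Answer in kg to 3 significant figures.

Volume: 129,000 US gal × 3.785 L/gal = 488,265 L.
After draining 58% and refilling: 155 × 0.42 + 31 × 0.58 = 83.08 ppm.
Deficit to target: 91 − 83.08 = 7.92 mg/L.
As CaCO₃: 7.92 mg/L × 488,265 L = 3867 g; ÷ 50 g/eq ÷ 2 = 38.67 mol Na₂CO₃.
Mass: 38.67 × 106 = 4099 g.

4.10 kg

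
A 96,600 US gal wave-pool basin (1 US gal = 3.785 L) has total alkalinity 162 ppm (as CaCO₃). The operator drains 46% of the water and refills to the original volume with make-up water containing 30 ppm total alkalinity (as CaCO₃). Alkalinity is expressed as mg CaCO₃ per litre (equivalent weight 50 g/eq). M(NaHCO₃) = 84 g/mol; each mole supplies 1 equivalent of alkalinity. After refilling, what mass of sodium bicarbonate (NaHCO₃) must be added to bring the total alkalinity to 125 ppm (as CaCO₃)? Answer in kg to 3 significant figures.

14.6 kg

Volume: 96,600 US gal × 3.785 L/gal = 365,631 L.
After draining 46% and refilling: 162 × 0.54 + 30 × 0.46 = 101.28 ppm.
Deficit to target: 125 − 101.28 = 23.72 mg/L.
As CaCO₃: 23.72 mg/L × 365,631 L = 8673 g; ÷ 50 g/eq ÷ 1 = 173.5 mol NaHCO₃.
Mass: 173.5 × 84 = 14,570 g.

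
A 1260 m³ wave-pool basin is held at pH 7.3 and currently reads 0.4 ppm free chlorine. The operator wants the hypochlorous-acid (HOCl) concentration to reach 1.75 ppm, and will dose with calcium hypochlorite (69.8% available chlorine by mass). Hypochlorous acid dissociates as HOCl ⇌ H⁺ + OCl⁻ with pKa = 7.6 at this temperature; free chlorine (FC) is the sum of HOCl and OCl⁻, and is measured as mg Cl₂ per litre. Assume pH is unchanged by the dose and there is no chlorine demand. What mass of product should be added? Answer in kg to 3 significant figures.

4.02 kg

Volume: 1260 m³ = 1,260,000 L.
[OCl⁻]/[HOCl] = 10^(pH − pKa) = 10^(7.3 − 7.6) = 0.5012; fraction as HOCl = 1/(1 + 0.5012) = 0.6661.
Free chlorine required for 1.75 ppm HOCl: 1.75 / 0.6661 = 2.627 ppm.
FC to add: 2.627 − 0.4 = 2.227 mg/L as Cl₂.
Cl₂ equivalent: 2.227 mg/L × 1,260,000 L = 2806 g.
Product at 69.8% available Cl: 2806 / 0.698 = 4020 g.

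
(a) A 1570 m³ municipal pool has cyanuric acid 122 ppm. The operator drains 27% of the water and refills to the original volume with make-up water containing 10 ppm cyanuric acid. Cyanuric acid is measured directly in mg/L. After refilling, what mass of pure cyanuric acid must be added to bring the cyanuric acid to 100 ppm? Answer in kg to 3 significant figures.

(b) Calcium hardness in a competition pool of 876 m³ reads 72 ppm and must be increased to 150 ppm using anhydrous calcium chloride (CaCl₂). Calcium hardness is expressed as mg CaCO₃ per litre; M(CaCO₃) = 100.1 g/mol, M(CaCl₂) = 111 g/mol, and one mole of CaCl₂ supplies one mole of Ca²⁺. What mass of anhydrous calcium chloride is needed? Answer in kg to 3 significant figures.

(a) 12.9 kg; (b) 75.8 kg

(a) Volume: 1570 m³ = 1,570,000 L.
(a) After draining 27% and refilling: 122 × 0.73 + 10 × 0.27 = 91.76 ppm.
(a) Deficit to target: 100 − 91.76 = 8.24 mg/L.
(a) Mass: 8.24 mg/L × 1,570,000 L = 12,940 g cyanuric acid.

(b) Volume: 876 m³ = 876,000 L.
(b) Hardness to add: (150 − 72) = 78 mg/L as CaCO₃ × 876,000 L = 68,330 g as CaCO₃.
(b) Moles of Ca²⁺ (1 mol Ca²⁺ ≡ 1 mol CaCO₃): 68,330 / 100.1 g/mol = 682.6 mol.
(b) Mass of CaCl₂: 682.6 × 111 = 75,770 g.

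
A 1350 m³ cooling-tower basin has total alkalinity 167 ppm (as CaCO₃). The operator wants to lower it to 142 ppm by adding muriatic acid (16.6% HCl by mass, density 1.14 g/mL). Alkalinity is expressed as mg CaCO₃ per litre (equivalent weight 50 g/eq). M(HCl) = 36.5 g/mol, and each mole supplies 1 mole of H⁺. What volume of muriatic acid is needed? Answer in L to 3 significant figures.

130 L

Volume: 1350 m³ = 1,350,000 L.
Alkalinity to neutralize: (167 − 142) = 25 mg/L as CaCO₃ × 1,350,000 L = 33,750 g as CaCO₃.
Equivalents of H⁺ required: 33,750 ÷ 50 g/eq = 675 eq = 675 mol HCl.
Mass of HCl: 675 × 36.5 = 24,640 g.
Mass of 16.6% solution: 24,640 / 0.166 = 148,400 g.
Volume: 148,400 g ÷ 1.14 g/mL = 130,200 mL.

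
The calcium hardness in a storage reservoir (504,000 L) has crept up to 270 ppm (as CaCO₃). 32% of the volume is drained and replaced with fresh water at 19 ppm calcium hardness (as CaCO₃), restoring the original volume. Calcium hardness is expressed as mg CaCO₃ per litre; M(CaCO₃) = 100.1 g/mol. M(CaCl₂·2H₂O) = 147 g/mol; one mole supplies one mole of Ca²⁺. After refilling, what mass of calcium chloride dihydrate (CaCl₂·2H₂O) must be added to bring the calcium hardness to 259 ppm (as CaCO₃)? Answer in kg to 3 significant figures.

After draining 32% and refilling: 270 × 0.68 + 19 × 0.32 = 189.68 ppm.
Deficit to target: 259 − 189.68 = 69.32 mg/L.
As CaCO₃: 69.32 mg/L × 504,000 L = 34,940 g; ÷ 100.1 = 349 mol Ca²⁺.
Mass: 349 × 147 = 51,310 g.

51.3 kg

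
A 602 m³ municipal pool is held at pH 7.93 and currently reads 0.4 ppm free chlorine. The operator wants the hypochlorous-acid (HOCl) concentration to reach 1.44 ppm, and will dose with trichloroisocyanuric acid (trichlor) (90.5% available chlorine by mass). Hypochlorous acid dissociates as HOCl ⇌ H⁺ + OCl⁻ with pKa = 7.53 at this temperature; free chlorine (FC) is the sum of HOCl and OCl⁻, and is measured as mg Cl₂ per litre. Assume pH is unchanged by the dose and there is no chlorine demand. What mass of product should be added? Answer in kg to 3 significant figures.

3.10 kg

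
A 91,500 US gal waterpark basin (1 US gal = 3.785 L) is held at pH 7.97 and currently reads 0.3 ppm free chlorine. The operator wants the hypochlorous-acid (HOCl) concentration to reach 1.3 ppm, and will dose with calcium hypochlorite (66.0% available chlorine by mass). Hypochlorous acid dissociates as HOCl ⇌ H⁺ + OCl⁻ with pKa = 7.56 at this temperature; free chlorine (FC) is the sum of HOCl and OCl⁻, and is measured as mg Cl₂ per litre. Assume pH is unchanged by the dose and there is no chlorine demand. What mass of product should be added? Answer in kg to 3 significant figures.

Volume: 91,500 US gal × 3.785 L/gal = 346,328 L.
[OCl⁻]/[HOCl] = 10^(pH − pKa) = 10^(7.97 − 7.56) = 2.57; fraction as HOCl = 1/(1 + 2.57) = 0.2801.
Free chlorine required for 1.3 ppm HOCl: 1.3 / 0.2801 = 4.642 ppm.
FC to add: 4.642 − 0.3 = 4.342 mg/L as Cl₂.
Cl₂ equivalent: 4.342 mg/L × 346,328 L = 1504 g.
Product at 66.0% available Cl: 1504 / 0.66 = 2278 g.

2.28 kg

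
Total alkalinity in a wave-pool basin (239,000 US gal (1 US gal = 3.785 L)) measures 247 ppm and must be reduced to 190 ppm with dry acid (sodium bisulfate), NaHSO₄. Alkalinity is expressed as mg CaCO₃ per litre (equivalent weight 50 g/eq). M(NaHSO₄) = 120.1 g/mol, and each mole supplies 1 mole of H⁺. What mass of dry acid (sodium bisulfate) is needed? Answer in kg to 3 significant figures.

124 kg

Volume: 239,000 US gal × 3.785 L/gal = 904,615 L.
Alkalinity to neutralize: (247 − 190) = 57 mg/L as CaCO₃ × 904,615 L = 51,560 g as CaCO₃.
Equivalents of H⁺ required: 51,560 ÷ 50 g/eq = 1031 eq = 1031 mol NaHSO₄.
Mass of NaHSO₄: 1031 × 120.1 = 123,900 g.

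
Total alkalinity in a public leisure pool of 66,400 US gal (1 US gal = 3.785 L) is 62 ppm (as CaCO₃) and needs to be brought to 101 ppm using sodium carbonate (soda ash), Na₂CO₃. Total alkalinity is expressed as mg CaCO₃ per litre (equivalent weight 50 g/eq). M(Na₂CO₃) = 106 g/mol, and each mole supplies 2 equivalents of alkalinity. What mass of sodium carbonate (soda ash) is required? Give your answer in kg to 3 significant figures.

10.4 kg

Volume: 66,400 US gal × 3.785 L/gal = 251,324 L.
Alkalinity to add: (101 − 62) = 39 mg/L as CaCO₃ × 251,324 L = 9802 g as CaCO₃.
Equivalents: 9802 g ÷ 50 g/eq = 196 eq.
Each mole of Na₂CO₃ supplies 2 eq, so 196 / 2 = 98.02 mol.
Mass: 98.02 mol × 106 g/mol = 10,390 g.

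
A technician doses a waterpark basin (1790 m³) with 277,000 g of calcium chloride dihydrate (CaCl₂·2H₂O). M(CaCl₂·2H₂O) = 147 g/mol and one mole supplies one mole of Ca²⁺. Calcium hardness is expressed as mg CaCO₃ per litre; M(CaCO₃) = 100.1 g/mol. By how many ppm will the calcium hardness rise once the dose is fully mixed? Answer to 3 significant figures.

105 ppm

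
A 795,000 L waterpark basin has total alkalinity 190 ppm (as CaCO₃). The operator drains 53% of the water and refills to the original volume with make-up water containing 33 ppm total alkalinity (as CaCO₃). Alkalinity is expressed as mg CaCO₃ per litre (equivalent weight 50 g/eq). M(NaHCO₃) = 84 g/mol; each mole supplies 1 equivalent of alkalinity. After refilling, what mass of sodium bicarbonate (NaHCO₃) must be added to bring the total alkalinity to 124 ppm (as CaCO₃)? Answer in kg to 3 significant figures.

After draining 53% and refilling: 190 × 0.47 + 33 × 0.53 = 106.79 ppm.
Deficit to target: 124 − 106.79 = 17.21 mg/L.
As CaCO₃: 17.21 mg/L × 795,000 L = 13,680 g; ÷ 50 g/eq ÷ 1 = 273.6 mol NaHCO₃.
Mass: 273.6 × 84 = 22,990 g.

23.0 kg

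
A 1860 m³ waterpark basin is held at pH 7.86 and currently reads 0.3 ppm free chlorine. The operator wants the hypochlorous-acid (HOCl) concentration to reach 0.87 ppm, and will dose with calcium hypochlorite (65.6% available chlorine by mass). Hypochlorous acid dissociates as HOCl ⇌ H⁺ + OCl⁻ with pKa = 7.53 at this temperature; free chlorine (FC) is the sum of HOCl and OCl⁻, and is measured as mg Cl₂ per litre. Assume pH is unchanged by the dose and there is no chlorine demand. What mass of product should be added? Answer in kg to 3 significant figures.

Volume: 1860 m³ = 1,860,000 L.
[OCl⁻]/[HOCl] = 10^(pH − pKa) = 10^(7.86 − 7.53) = 2.138; fraction as HOCl = 1/(1 + 2.138) = 0.3187.
Free chlorine required for 0.87 ppm HOCl: 0.87 / 0.3187 = 2.73 ppm.
FC to add: 2.73 − 0.3 = 2.43 mg/L as Cl₂.
Cl₂ equivalent: 2.43 mg/L × 1,860,000 L = 4520 g.
Product at 65.6% available Cl: 4520 / 0.656 = 6890 g.

6.89 kg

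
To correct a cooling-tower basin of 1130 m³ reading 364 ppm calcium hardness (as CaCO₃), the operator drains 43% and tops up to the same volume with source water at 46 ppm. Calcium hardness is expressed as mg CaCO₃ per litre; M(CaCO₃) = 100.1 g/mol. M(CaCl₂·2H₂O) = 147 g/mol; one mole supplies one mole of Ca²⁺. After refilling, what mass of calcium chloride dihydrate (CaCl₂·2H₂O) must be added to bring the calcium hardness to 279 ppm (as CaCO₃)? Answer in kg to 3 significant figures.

85.9 kg

Volume: 1130 m³ = 1,130,000 L.
After draining 43% and refilling: 364 × 0.57 + 46 × 0.43 = 227.26 ppm.
Deficit to target: 279 − 227.26 = 51.74 mg/L.
As CaCO₃: 51.74 mg/L × 1,130,000 L = 58,470 g; ÷ 100.1 = 584.1 mol Ca²⁺.
Mass: 584.1 × 147 = 85,860 g.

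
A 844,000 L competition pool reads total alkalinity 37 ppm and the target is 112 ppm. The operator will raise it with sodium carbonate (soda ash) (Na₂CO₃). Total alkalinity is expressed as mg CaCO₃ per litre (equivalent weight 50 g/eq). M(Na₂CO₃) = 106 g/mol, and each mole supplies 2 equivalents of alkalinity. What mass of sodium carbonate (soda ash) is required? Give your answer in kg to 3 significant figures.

67.1 kg

Alkalinity to add: (112 − 37) = 75 mg/L as CaCO₃ × 844,000 L = 63,300 g as CaCO₃.
Equivalents: 63,300 g ÷ 50 g/eq = 1266 eq.
Each mole of Na₂CO₃ supplies 2 eq, so 1266 / 2 = 633 mol.
Mass: 633 mol × 106 g/mol = 67,100 g.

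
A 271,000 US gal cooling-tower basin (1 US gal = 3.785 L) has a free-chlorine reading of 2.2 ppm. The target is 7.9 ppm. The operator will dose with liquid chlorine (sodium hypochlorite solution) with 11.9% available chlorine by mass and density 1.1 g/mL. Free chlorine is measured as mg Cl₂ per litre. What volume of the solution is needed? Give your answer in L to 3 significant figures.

44.7 L

Volume: 271,000 US gal × 3.785 L/gal = 1,025,735 L.
Chlorine deficit: 7.9 − 2.2 = 5.7 ppm = 5.7 mg/L as Cl₂.
Cl₂ equivalent needed: 5.7 mg/L × 1,025,735 L = 5,847,000 mg = 5847 g.
Product at 11.9% available chlorine: 5847 / 0.119 = 49,130 g.
Volume at density 1.1 g/mL: 49,130 g ÷ 1.1 g/mL = 44,670 mL.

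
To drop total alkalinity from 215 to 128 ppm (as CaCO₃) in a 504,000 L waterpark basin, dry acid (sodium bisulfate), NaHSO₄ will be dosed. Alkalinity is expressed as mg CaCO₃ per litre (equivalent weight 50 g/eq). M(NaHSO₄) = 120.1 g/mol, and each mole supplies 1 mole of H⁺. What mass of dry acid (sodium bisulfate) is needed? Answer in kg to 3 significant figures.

105 kg

Alkalinity to neutralize: (215 − 128) = 87 mg/L as CaCO₃ × 504,000 L = 43,850 g as CaCO₃.
Equivalents of H⁺ required: 43,850 ÷ 50 g/eq = 877 eq = 877 mol NaHSO₄.
Mass of NaHSO₄: 877 × 120.1 = 105,300 g.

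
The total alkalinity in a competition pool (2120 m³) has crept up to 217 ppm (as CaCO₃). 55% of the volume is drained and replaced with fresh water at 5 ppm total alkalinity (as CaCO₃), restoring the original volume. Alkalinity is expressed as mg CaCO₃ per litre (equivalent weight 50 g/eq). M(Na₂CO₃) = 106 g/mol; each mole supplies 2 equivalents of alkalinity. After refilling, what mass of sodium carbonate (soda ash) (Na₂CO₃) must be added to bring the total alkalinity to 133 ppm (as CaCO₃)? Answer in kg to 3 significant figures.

73.3 kg

Volume: 2120 m³ = 2,120,000 L.
After draining 55% and refilling: 217 × 0.45 + 5 × 0.55 = 100.4 ppm.
Deficit to target: 133 − 100.4 = 32.6 mg/L.
As CaCO₃: 32.6 mg/L × 2,120,000 L = 69,110 g; ÷ 50 g/eq ÷ 2 = 691.1 mol Na₂CO₃.
Mass: 691.1 × 106 = 73,260 g.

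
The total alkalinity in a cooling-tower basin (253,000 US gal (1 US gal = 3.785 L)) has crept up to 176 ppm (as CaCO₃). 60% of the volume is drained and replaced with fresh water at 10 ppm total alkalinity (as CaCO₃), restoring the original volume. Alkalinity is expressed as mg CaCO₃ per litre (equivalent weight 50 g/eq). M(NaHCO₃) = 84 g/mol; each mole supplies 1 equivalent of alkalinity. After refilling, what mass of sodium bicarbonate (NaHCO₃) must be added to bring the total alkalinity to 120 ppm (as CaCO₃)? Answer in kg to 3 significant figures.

Volume: 253,000 US gal × 3.785 L/gal = 957,605 L.
After draining 60% and refilling: 176 × 0.40 + 10 × 0.60 = 76.4 ppm.
Deficit to target: 120 − 76.4 = 43.6 mg/L.
As CaCO₃: 43.6 mg/L × 957,605 L = 41,750 g; ÷ 50 g/eq ÷ 1 = 835 mol NaHCO₃.
Mass: 835 × 84 = 70,140 g.

70.1 kg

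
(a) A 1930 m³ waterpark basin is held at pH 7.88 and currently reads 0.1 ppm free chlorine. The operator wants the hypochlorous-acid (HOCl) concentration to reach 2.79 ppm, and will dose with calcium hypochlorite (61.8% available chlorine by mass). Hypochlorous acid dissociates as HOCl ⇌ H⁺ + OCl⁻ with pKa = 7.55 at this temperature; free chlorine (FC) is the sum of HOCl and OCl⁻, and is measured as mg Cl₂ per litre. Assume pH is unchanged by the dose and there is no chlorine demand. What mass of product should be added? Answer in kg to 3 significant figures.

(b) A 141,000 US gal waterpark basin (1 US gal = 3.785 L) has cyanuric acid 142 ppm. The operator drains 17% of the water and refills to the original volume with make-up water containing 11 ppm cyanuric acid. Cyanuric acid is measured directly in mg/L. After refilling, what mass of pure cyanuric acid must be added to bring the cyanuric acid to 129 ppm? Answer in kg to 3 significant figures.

(a) Volume: 1930 m³ = 1,930,000 L.
(a) [OCl⁻]/[HOCl] = 10^(pH − pKa) = 10^(7.88 − 7.55) = 2.138; fraction as HOCl = 1/(1 + 2.138) = 0.3187.
(a) Free chlorine required for 2.79 ppm HOCl: 2.79 / 0.3187 = 8.755 ppm.
(a) FC to add: 8.755 − 0.1 = 8.655 mg/L as Cl₂.
(a) Cl₂ equivalent: 8.655 mg/L × 1,930,000 L = 16,700 g.
(a) Product at 61.8% available Cl: 16,700 / 0.618 = 27,030 g.

(b) Volume: 141,000 US gal × 3.785 L/gal = 533,685 L.
(b) After draining 17% and refilling: 142 × 0.83 + 11 × 0.17 = 119.73 ppm.
(b) Deficit to target: 129 − 119.73 = 9.27 mg/L.
(b) Mass: 9.27 mg/L × 533,685 L = 4947 g cyanuric acid.

(a) 27.0 kg; (b) 4.95 kg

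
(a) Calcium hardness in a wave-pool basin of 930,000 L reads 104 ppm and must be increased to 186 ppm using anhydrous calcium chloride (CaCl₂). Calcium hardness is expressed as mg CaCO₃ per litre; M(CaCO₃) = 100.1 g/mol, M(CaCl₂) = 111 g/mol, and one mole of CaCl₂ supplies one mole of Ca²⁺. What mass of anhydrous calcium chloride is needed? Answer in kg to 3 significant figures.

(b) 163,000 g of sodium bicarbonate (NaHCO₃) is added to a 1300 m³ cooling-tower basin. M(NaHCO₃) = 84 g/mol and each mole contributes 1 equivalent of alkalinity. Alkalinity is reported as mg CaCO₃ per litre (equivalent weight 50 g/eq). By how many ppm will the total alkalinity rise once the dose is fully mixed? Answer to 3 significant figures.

(a) Hardness to add: (186 − 104) = 82 mg/L as CaCO₃ × 930,000 L = 76,260 g as CaCO₃.
(a) Moles of Ca²⁺ (1 mol Ca²⁺ ≡ 1 mol CaCO₃): 76,260 / 100.1 g/mol = 761.8 mol.
(a) Mass of CaCl₂: 761.8 × 111 = 84,560 g.

(b) Volume: 1300 m³ = 1,300,000 L.
(b) Moles of NaHCO₃: 163,000 g ÷ 84 g/mol = 1940 mol → 1940 eq of alkalinity.
(b) As CaCO₃: 1940 eq × 50 g/eq = 97,020 g.
(b) Rise: 97,020 g / 1,300,000 L × 1000 = 74.63 mg/L.

(a) 84.6 kg; (b) 74.6 ppm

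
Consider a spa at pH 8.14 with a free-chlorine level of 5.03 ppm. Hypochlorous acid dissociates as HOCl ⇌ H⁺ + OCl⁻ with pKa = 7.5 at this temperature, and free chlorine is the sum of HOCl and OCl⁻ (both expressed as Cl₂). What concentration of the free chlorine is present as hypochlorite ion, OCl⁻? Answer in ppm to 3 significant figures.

[OCl⁻]/[HOCl] = 10^(pH − pKa) = 10^(8.14 − 7.5) = 10^0.64 = 4.365.
Fraction as HOCl = 1 / (1 + 4.365) = 0.1864.
OCl⁻ = (1 − 0.1864) × 5.03 ppm = 4.092 ppm.

4.09 ppm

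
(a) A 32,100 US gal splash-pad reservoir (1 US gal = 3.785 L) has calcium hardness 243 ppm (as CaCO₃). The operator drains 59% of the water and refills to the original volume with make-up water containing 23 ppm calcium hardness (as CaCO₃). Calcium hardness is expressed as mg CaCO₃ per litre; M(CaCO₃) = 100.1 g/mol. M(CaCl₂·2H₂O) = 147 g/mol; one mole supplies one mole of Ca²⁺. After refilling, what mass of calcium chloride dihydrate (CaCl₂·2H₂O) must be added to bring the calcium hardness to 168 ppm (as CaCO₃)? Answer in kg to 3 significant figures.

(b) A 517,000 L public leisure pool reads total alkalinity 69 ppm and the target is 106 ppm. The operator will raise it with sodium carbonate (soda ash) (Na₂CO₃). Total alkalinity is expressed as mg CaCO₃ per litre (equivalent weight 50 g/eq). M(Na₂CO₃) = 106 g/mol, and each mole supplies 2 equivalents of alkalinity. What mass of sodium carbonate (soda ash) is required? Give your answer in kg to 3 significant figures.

(a) 9.78 kg; (b) 20.3 kg

(a) Volume: 32,100 US gal × 3.785 L/gal = 121,498 L.
(a) After draining 59% and refilling: 243 × 0.41 + 23 × 0.59 = 113.2 ppm.
(a) Deficit to target: 168 − 113.2 = 54.8 mg/L.
(a) As CaCO₃: 54.8 mg/L × 121,498 L = 6658 g; ÷ 100.1 = 66.51 mol Ca²⁺.
(a) Mass: 66.51 × 147 = 9778 g.

(b) Alkalinity to add: (106 − 69) = 37 mg/L as CaCO₃ × 517,000 L = 19,130 g as CaCO₃.
(b) Equivalents: 19,130 g ÷ 50 g/eq = 382.6 eq.
(b) Each mole of Na₂CO₃ supplies 2 eq, so 382.6 / 2 = 191.3 mol.
(b) Mass: 191.3 mol × 106 g/mol = 20,280 g.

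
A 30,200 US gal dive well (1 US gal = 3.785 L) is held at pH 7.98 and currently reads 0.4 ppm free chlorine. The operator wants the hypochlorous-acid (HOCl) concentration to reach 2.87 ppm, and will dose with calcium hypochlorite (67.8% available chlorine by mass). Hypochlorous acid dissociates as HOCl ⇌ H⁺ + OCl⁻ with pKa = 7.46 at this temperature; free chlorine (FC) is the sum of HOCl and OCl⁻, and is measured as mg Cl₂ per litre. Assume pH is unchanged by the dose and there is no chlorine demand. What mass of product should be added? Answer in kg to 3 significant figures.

Volume: 30,200 US gal × 3.785 L/gal = 114,307 L.
[OCl⁻]/[HOCl] = 10^(pH − pKa) = 10^(7.98 − 7.46) = 3.311; fraction as HOCl = 1/(1 + 3.311) = 0.2319.
Free chlorine required for 2.87 ppm HOCl: 2.87 / 0.2319 = 12.37 ppm.
FC to add: 12.37 − 0.4 = 11.97 mg/L as Cl₂.
Cl₂ equivalent: 11.97 mg/L × 114,307 L = 1369 g.
Product at 67.8% available Cl: 1369 / 0.678 = 2019 g.

2.02 kg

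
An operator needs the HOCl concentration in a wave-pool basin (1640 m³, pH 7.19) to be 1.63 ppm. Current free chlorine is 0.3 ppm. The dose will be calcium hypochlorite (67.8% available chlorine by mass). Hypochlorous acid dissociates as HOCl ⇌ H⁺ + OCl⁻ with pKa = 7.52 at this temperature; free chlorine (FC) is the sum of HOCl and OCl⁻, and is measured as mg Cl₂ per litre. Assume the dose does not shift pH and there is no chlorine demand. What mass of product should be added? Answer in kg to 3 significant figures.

5.06 kg

Volume: 1640 m³ = 1,640,000 L.
[OCl⁻]/[HOCl] = 10^(pH − pKa) = 10^(7.19 − 7.52) = 0.4677; fraction as HOCl = 1/(1 + 0.4677) = 0.6813.
Free chlorine required for 1.63 ppm HOCl: 1.63 / 0.6813 = 2.392 ppm.
FC to add: 2.392 − 0.3 = 2.092 mg/L as Cl₂.
Cl₂ equivalent: 2.092 mg/L × 1,640,000 L = 3432 g.
Product at 67.8% available Cl: 3432 / 0.678 = 5061 g.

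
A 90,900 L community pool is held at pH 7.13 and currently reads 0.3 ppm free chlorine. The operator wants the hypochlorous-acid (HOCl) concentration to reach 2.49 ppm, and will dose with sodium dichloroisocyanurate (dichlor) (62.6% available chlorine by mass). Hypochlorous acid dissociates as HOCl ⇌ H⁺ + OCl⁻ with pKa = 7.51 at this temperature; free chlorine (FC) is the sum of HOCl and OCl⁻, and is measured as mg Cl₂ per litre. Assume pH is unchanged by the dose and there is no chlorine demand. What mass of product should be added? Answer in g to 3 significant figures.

[OCl⁻]/[HOCl] = 10^(pH − pKa) = 10^(7.13 − 7.51) = 0.4169; fraction as HOCl = 1/(1 + 0.4169) = 0.7058.
Free chlorine required for 2.49 ppm HOCl: 2.49 / 0.7058 = 3.528 ppm.
FC to add: 3.528 − 0.3 = 3.228 mg/L as Cl₂.
Cl₂ equivalent: 3.228 mg/L × 90,900 L = 293.4 g.
Product at 62.6% available Cl: 293.4 / 0.626 = 468.7 g.

469 g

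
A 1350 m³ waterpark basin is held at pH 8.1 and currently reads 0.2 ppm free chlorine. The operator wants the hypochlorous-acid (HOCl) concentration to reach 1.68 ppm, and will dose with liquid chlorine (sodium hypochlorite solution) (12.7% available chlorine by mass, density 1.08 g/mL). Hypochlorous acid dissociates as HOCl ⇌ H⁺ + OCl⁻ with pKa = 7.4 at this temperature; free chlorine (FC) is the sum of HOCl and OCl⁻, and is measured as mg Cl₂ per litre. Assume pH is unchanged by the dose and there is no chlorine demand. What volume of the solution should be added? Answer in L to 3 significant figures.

Volume: 1350 m³ = 1,350,000 L.
[OCl⁻]/[HOCl] = 10^(pH − pKa) = 10^(8.1 − 7.4) = 5.012; fraction as HOCl = 1/(1 + 5.012) = 0.1663.
Free chlorine required for 1.68 ppm HOCl: 1.68 / 0.1663 = 10.1 ppm.
FC to add: 10.1 − 0.2 = 9.9 mg/L as Cl₂.
Cl₂ equivalent: 9.9 mg/L × 1,350,000 L = 13,360 g.
Product at 12.7% available Cl: 13,360 / 0.127 = 105,200 g.
Volume: 105,200 g ÷ 1.08 g/mL = 97,440 mL.

97.4 L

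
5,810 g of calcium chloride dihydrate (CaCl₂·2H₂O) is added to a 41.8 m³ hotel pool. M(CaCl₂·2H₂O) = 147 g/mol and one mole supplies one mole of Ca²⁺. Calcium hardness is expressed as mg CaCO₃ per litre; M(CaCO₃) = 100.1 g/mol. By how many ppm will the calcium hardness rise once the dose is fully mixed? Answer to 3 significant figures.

Volume: 41.8 m³ = 41,800 L.
Moles of Ca²⁺: 5,810 g ÷ 147 g/mol = 39.52 mol.
As CaCO₃: 39.52 mol × 100.1 g/mol = 3956 g.
Rise: 3956 g / 41,800 L × 1000 = 94.65 mg/L.

94.6 ppm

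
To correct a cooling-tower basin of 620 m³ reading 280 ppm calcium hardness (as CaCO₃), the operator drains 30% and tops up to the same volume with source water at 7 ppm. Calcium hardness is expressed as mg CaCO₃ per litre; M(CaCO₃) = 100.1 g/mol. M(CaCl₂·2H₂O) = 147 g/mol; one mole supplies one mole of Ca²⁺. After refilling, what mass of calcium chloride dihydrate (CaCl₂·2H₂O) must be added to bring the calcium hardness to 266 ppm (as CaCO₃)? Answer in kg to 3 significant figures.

61.8 kg

Volume: 620 m³ = 620,000 L.
After draining 30% and refilling: 280 × 0.70 + 7 × 0.30 = 198.1 ppm.
Deficit to target: 266 − 198.1 = 67.9 mg/L.
As CaCO₃: 67.9 mg/L × 620,000 L = 42,100 g; ÷ 100.1 = 420.6 mol Ca²⁺.
Mass: 420.6 × 147 = 61,820 g.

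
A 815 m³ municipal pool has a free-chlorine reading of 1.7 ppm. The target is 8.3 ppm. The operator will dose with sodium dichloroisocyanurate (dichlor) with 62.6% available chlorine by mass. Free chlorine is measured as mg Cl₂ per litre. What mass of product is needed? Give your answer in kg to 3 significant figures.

8.59 kg

Volume: 815 m³ = 815,000 L.
Chlorine deficit: 8.3 − 1.7 = 6.6 ppm = 6.6 mg/L as Cl₂.
Cl₂ equivalent needed: 6.6 mg/L × 815,000 L = 5,379,000 mg = 5379 g.
Product at 62.6% available chlorine: 5379 / 0.626 = 8593 g.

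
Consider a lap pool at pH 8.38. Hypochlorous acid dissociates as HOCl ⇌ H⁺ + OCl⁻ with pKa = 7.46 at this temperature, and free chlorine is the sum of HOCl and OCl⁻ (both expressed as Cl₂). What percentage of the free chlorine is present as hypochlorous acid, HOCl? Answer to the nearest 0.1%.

10.7%

[OCl⁻]/[HOCl] = 10^(pH − pKa) = 10^(8.38 − 7.46) = 10^0.92 = 8.318.
Fraction as HOCl = 1 / (1 + 8.318) = 0.1073.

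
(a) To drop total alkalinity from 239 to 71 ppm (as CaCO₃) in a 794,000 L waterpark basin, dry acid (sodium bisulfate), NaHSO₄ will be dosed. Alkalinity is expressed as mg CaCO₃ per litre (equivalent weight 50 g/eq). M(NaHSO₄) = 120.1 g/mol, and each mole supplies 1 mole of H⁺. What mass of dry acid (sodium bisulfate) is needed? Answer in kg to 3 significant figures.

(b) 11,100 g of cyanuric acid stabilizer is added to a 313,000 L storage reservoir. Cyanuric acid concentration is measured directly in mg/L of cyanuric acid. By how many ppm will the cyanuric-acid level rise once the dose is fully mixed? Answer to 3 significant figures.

(a) Alkalinity to neutralize: (239 − 71) = 168 mg/L as CaCO₃ × 794,000 L = 133,400 g as CaCO₃.
(a) Equivalents of H⁺ required: 133,400 ÷ 50 g/eq = 2668 eq = 2668 mol NaHSO₄.
(a) Mass of NaHSO₄: 2668 × 120.1 = 320,400 g.

(b) Rise: 11,100 g / 313,000 L × 1000 = 35.46 mg/L.

(a) 320 kg; (b) 35.5 ppm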